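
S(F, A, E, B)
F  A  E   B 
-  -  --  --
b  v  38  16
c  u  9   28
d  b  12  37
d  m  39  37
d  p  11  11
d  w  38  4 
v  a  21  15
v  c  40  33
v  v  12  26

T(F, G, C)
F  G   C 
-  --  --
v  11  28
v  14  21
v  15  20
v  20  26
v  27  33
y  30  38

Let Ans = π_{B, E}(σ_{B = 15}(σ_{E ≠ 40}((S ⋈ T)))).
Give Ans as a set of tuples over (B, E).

{(15, 21)}

Natural join on F: {(v, a, 21, 15, 11, 28), (v, a, 21, 15, 14, 21), (v, a, 21, 15, 15, 20), (v, a, 21, 15, 20, 26), (v, a, 21, 15, 27, 33), (v, c, 40, 33, 11, 28), (v, c, 40, 33, 14, 21), (v, c, 40, 33, 15, 20), (v, c, 40, 33, 20, 26), (v, c, 40, 33, 27, 33), (v, v, 12, 26, 11, 28), (v, v, 12, 26, 14, 21), (v, v, 12, 26, 15, 20), (v, v, 12, 26, 20, 26), (v, v, 12, 26, 27, 33)}
Apply σ_{E ≠ 40}; surviving tuples: {(v, a, 21, 15, 11, 28), (v, a, 21, 15, 14, 21), (v, a, 21, 15, 15, 20), (v, a, 21, 15, 20, 26), (v, a, 21, 15, 27, 33), (v, v, 12, 26, 11, 28), (v, v, 12, 26, 14, 21), (v, v, 12, 26, 15, 20), (v, v, 12, 26, 20, 26), (v, v, 12, 26, 27, 33)}
Apply σ_{B = 15}; surviving tuples: {(v, a, 21, 15, 11, 28), (v, a, 21, 15, 14, 21), (v, a, 21, 15, 15, 20), (v, a, 21, 15, 20, 26), (v, a, 21, 15, 27, 33)}
Keep only column(s) B, E (4 duplicate(s) eliminated): {(15, 21)}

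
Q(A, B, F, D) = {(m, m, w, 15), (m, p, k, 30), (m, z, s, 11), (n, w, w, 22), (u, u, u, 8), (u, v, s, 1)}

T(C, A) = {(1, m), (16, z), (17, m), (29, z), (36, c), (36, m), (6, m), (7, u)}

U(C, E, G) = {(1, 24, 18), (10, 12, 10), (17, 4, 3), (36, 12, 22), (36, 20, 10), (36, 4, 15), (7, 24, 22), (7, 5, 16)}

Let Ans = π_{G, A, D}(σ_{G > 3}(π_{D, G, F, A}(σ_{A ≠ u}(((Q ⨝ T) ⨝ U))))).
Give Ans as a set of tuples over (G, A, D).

Joining Q and T on A yields {(m, m, w, 15, 1), (m, m, w, 15, 17), (m, m, w, 15, 36), (m, m, w, 15, 6), (m, p, k, 30, 1), (m, p, k, 30, 17), (m, p, k, 30, 36), (m, p, k, 30, 6), (m, z, s, 11, 1), (m, z, s, 11, 17), (m, z, s, 11, 36), (m, z, s, 11, 6), (u, u, u, 8, 7), (u, v, s, 1, 7)}.
Joining (Q ⨝ T) and U on C yields {(m, m, w, 15, 1, 24, 18), (m, m, w, 15, 17, 4, 3), (m, m, w, 15, 36, 12, 22), (m, m, w, 15, 36, 20, 10), (m, m, w, 15, 36, 4, 15), (m, p, k, 30, 1, 24, 18), (m, p, k, 30, 17, 4, 3), (m, p, k, 30, 36, 12, 22), (m, p, k, 30, 36, 20, 10), (m, p, k, 30, 36, 4, 15), (m, z, s, 11, 1, 24, 18), (m, z, s, 11, 17, 4, 3), (m, z, s, 11, 36, 12, 22), (m, z, s, 11, 36, 20, 10), (m, z, s, 11, 36, 4, 15), (u, u, u, 8, 7, 24, 22), (u, u, u, 8, 7, 5, 16), (u, v, s, 1, 7, 24, 22), (u, v, s, 1, 7, 5, 16)}.
Apply σ_{A ≠ u}; surviving tuples: {(m, m, w, 15, 1, 24, 18), (m, m, w, 15, 17, 4, 3), (m, m, w, 15, 36, 12, 22), (m, m, w, 15, 36, 20, 10), (m, m, w, 15, 36, 4, 15), (m, p, k, 30, 1, 24, 18), (m, p, k, 30, 17, 4, 3), (m, p, k, 30, 36, 12, 22), (m, p, k, 30, 36, 20, 10), (m, p, k, 30, 36, 4, 15), (m, z, s, 11, 1, 24, 18), (m, z, s, 11, 17, 4, 3), (m, z, s, 11, 36, 12, 22), (m, z, s, 11, 36, 20, 10), (m, z, s, 11, 36, 4, 15)}
Keep only column(s) D, G, F, A: {(11, 10, s, m), (11, 15, s, m), (11, 18, s, m), (11, 22, s, m), (11, 3, s, m), (15, 10, w, m), (15, 15, w, m), (15, 18, w, m), (15, 22, w, m), (15, 3, w, m), (30, 10, k, m), (30, 15, k, m), (30, 18, k, m), (30, 22, k, m), (30, 3, k, m)}
Apply σ_{G > 3}; surviving tuples: {(11, 10, s, m), (11, 15, s, m), (11, 18, s, m), (11, 22, s, m), (15, 10, w, m), (15, 15, w, m), (15, 18, w, m), (15, 22, w, m), (30, 10, k, m), (30, 15, k, m), (30, 18, k, m), (30, 22, k, m)}
Keep only column(s) G, A, D: {(10, m, 11), (10, m, 15), (10, m, 30), (15, m, 11), (15, m, 15), (15, m, 30), (18, m, 11), (18, m, 15), (18, m, 30), (22, m, 11), (22, m, 15), (22, m, 30)}

{(10, m, 11), (10, m, 15), (10, m, 30), (15, m, 11), (15, m, 15), (15, m, 30), (18, m, 11), (18, m, 15), (18, m, 30), (22, m, 11), (22, m, 15), (22, m, 30)}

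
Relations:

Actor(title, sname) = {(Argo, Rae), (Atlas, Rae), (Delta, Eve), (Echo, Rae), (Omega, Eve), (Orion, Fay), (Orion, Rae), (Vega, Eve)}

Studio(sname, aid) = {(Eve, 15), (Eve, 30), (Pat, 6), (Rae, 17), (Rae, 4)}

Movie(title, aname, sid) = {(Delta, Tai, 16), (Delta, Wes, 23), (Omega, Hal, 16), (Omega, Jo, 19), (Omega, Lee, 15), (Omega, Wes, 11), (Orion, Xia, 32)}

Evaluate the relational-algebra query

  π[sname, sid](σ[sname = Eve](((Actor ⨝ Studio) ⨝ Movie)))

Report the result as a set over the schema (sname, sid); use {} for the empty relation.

{(Eve, 11), (Eve, 15), (Eve, 16), (Eve, 19), (Eve, 23)}

Actor ⋈ Studio (natural join on sname): {(Argo, Rae, 17), (Argo, Rae, 4), (Atlas, Rae, 17), (Atlas, Rae, 4), (Delta, Eve, 15), (Delta, Eve, 30), (Echo, Rae, 17), (Echo, Rae, 4), (Omega, Eve, 15), (Omega, Eve, 30), (Orion, Rae, 17), (Orion, Rae, 4), (Vega, Eve, 15), (Vega, Eve, 30)}
(Actor ⨝ Studio) ⋈ Movie (natural join on title): {(Delta, Eve, 15, Tai, 16), (Delta, Eve, 15, Wes, 23), (Delta, Eve, 30, Tai, 16), (Delta, Eve, 30, Wes, 23), (Omega, Eve, 15, Hal, 16), (Omega, Eve, 15, Jo, 19), (Omega, Eve, 15, Lee, 15), (Omega, Eve, 15, Wes, 11), (Omega, Eve, 30, Hal, 16), (Omega, Eve, 30, Jo, 19), (Omega, Eve, 30, Lee, 15), (Omega, Eve, 30, Wes, 11), (Orion, Rae, 17, Xia, 32), (Orion, Rae, 4, Xia, 32)}
σ[sname = Eve]: keep tuples satisfying sname = Eve → {(Delta, Eve, 15, Tai, 16), (Delta, Eve, 15, Wes, 23), (Delta, Eve, 30, Tai, 16), (Delta, Eve, 30, Wes, 23), (Omega, Eve, 15, Hal, 16), (Omega, Eve, 15, Jo, 19), (Omega, Eve, 15, Lee, 15), (Omega, Eve, 15, Wes, 11), (Omega, Eve, 30, Hal, 16), (Omega, Eve, 30, Jo, 19), (Omega, Eve, 30, Lee, 15), (Omega, Eve, 30, Wes, 11)}
π_{sname, sid} gives {(Eve, 11), (Eve, 15), (Eve, 16), (Eve, 19), (Eve, 23)} (7 duplicate(s) eliminated).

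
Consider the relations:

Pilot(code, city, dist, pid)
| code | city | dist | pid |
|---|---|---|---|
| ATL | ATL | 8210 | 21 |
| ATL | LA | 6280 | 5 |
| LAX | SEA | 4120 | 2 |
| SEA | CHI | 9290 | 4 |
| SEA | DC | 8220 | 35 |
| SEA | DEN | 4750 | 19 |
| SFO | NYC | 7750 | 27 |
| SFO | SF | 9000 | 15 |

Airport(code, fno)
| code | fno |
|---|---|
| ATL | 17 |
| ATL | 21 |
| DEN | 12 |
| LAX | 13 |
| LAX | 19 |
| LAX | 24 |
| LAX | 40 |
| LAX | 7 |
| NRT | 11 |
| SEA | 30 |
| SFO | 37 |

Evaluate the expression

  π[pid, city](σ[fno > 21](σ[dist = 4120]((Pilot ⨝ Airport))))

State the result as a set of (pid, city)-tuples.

Natural join on code: {(ATL, ATL, 8210, 21, 17), (ATL, ATL, 8210, 21, 21), (ATL, LA, 6280, 5, 17), (ATL, LA, 6280, 5, 21), (LAX, SEA, 4120, 2, 13), (LAX, SEA, 4120, 2, 19), (LAX, SEA, 4120, 2, 24), (LAX, SEA, 4120, 2, 40), (LAX, SEA, 4120, 2, 7), (SEA, CHI, 9290, 4, 30), (SEA, DC, 8220, 35, 30), (SEA, DEN, 4750, 19, 30), (SFO, NYC, 7750, 27, 37), (SFO, SF, 9000, 15, 37)}
σ[dist = 4120]: keep tuples satisfying dist = 4120 → {(LAX, SEA, 4120, 2, 13), (LAX, SEA, 4120, 2, 19), (LAX, SEA, 4120, 2, 24), (LAX, SEA, 4120, 2, 40), (LAX, SEA, 4120, 2, 7)}
σ[fno > 21]: keep tuples satisfying fno > 21 → {(LAX, SEA, 4120, 2, 24), (LAX, SEA, 4120, 2, 40)}
Keep only column(s) pid, city (1 duplicate(s) eliminated): {(2, SEA)}

{(2, SEA)}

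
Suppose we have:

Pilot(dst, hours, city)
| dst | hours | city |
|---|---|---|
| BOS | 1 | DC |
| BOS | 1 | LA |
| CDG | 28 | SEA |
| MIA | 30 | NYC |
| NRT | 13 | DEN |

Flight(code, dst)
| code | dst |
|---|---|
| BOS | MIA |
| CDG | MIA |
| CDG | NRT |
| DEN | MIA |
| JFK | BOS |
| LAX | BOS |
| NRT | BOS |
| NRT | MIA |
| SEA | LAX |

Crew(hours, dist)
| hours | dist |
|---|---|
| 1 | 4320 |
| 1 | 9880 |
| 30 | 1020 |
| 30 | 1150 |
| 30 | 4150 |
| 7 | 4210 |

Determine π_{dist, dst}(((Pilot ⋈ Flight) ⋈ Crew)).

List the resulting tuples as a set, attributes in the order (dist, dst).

Joining Pilot and Flight on dst yields {(BOS, 1, DC, JFK), (BOS, 1, DC, LAX), (BOS, 1, DC, NRT), (BOS, 1, LA, JFK), (BOS, 1, LA, LAX), (BOS, 1, LA, NRT), (MIA, 30, NYC, BOS), (MIA, 30, NYC, CDG), (MIA, 30, NYC, DEN), (MIA, 30, NYC, NRT), (NRT, 13, DEN, CDG)}.
Joining (Pilot ⋈ Flight) and Crew on hours yields {(BOS, 1, DC, JFK, 4320), (BOS, 1, DC, JFK, 9880), (BOS, 1, DC, LAX, 4320), (BOS, 1, DC, LAX, 9880), (BOS, 1, DC, NRT, 4320), (BOS, 1, DC, NRT, 9880), (BOS, 1, LA, JFK, 4320), (BOS, 1, LA, JFK, 9880), (BOS, 1, LA, LAX, 4320), (BOS, 1, LA, LAX, 9880), (BOS, 1, LA, NRT, 4320), (BOS, 1, LA, NRT, 9880), (MIA, 30, NYC, BOS, 1020), (MIA, 30, NYC, BOS, 1150), (MIA, 30, NYC, BOS, 4150), (MIA, 30, NYC, CDG, 1020), (MIA, 30, NYC, CDG, 1150), (MIA, 30, NYC, CDG, 4150), (MIA, 30, NYC, DEN, 1020), (MIA, 30, NYC, DEN, 1150), (MIA, 30, NYC, DEN, 4150), (MIA, 30, NYC, NRT, 1020), (MIA, 30, NYC, NRT, 1150), (MIA, 30, NYC, NRT, 4150)}.
Keep only column(s) dist, dst (19 duplicate(s) eliminated): {(1020, MIA), (1150, MIA), (4150, MIA), (4320, BOS), (9880, BOS)}

{(1020, MIA), (1150, MIA), (4150, MIA), (4320, BOS), (9880, BOS)}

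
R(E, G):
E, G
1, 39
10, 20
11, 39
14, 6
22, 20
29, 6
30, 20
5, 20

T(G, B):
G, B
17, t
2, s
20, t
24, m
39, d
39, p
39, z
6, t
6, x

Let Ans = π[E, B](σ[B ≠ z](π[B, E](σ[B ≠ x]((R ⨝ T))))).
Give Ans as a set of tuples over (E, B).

{(1, d), (1, p), (10, t), (11, d), (11, p), (14, t), (22, t), (29, t), (30, t), (5, t)}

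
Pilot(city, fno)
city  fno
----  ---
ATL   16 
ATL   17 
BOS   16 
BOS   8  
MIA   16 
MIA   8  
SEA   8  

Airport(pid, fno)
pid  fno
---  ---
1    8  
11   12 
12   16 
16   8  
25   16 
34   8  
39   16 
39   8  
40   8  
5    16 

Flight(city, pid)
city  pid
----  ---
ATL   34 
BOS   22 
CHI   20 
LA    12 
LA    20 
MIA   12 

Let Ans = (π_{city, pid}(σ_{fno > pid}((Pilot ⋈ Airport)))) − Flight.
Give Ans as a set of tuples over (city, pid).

{(ATL, 12), (ATL, 5), (BOS, 1), (BOS, 12), (BOS, 5), (MIA, 1), (MIA, 5), (SEA, 1)}

Joining Pilot and Airport on fno yields {(ATL, 16, 12), (ATL, 16, 25), (ATL, 16, 39), (ATL, 16, 5), (BOS, 16, 12), (BOS, 16, 25), (BOS, 16, 39), (BOS, 16, 5), (BOS, 8, 1), (BOS, 8, 16), (BOS, 8, 34), (BOS, 8, 39), (BOS, 8, 40), (MIA, 16, 12), (MIA, 16, 25), (MIA, 16, 39), (MIA, 16, 5), (MIA, 8, 1), (MIA, 8, 16), (MIA, 8, 34), (MIA, 8, 39), (MIA, 8, 40), (SEA, 8, 1), (SEA, 8, 16), (SEA, 8, 34), (SEA, 8, 39), (SEA, 8, 40)}.
σ[fno > pid]: keep tuples satisfying fno > pid → {(ATL, 16, 12), (ATL, 16, 5), (BOS, 16, 12), (BOS, 16, 5), (BOS, 8, 1), (MIA, 16, 12), (MIA, 16, 5), (MIA, 8, 1), (SEA, 8, 1)}
π[city, pid]: project onto (city, pid) → {(ATL, 12), (ATL, 5), (BOS, 1), (BOS, 12), (BOS, 5), (MIA, 1), (MIA, 12), (MIA, 5), (SEA, 1)}
Set difference of the two operands is {(ATL, 12), (ATL, 5), (BOS, 1), (BOS, 12), (BOS, 5), (MIA, 1), (MIA, 5), (SEA, 1)}.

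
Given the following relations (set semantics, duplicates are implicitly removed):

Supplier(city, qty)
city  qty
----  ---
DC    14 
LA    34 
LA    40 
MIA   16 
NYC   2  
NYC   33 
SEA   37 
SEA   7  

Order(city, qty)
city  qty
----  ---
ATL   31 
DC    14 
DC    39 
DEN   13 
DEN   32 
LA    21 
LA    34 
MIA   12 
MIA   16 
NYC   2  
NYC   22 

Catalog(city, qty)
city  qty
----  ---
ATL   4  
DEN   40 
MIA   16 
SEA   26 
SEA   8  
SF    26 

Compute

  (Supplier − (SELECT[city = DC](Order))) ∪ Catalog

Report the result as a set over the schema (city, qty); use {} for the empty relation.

Selection city = DC: {(DC, 14), (DC, 39)}
Set difference of the two operands is {(LA, 34), (LA, 40), (MIA, 16), (NYC, 2), (NYC, 33), (SEA, 37), (SEA, 7)}.
Set union of the two operands is {(ATL, 4), (DEN, 40), (LA, 34), (LA, 40), (MIA, 16), (NYC, 2), (NYC, 33), (SEA, 26), (SEA, 37), (SEA, 7), (SEA, 8), (SF, 26)}.

{(ATL, 4), (DEN, 40), (LA, 34), (LA, 40), (MIA, 16), (NYC, 2), (NYC, 33), (SEA, 26), (SEA, 37), (SEA, 7), (SEA, 8), (SF, 26)}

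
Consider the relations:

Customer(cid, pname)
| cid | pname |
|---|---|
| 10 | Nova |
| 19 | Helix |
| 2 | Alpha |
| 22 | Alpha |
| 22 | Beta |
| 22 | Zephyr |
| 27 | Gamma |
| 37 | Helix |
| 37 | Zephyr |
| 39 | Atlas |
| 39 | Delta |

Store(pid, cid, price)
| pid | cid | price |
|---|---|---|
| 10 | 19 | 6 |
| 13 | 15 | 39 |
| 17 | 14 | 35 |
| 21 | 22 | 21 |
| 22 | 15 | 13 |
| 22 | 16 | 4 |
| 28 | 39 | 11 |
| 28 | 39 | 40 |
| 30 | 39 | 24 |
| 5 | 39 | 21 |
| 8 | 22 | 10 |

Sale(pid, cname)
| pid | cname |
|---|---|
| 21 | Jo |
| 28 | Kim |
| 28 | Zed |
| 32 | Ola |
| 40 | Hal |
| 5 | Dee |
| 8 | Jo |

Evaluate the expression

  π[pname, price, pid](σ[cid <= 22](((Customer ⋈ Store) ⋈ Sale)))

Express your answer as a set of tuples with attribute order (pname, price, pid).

{(Alpha, 10, 8), (Alpha, 21, 21), (Beta, 10, 8), (Beta, 21, 21), (Zephyr, 10, 8), (Zephyr, 21, 21)}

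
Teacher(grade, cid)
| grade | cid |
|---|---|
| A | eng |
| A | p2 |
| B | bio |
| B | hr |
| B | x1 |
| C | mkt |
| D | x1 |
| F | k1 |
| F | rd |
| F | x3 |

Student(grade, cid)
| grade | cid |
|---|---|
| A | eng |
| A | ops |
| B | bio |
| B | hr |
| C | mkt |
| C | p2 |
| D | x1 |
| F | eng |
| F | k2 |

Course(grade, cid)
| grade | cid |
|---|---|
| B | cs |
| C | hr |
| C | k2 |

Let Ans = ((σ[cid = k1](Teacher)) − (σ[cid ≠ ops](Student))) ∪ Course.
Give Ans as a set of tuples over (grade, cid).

Filtering on cid = k1 leaves {(F, k1)}.
Filtering on cid ≠ ops leaves {(A, eng), (B, bio), (B, hr), (C, mkt), (C, p2), (D, x1), (F, eng), (F, k2)}.
Taking the difference: {(F, k1)}
Taking the union: {(B, cs), (C, hr), (C, k2), (F, k1)}

{(B, cs), (C, hr), (C, k2), (F, k1)}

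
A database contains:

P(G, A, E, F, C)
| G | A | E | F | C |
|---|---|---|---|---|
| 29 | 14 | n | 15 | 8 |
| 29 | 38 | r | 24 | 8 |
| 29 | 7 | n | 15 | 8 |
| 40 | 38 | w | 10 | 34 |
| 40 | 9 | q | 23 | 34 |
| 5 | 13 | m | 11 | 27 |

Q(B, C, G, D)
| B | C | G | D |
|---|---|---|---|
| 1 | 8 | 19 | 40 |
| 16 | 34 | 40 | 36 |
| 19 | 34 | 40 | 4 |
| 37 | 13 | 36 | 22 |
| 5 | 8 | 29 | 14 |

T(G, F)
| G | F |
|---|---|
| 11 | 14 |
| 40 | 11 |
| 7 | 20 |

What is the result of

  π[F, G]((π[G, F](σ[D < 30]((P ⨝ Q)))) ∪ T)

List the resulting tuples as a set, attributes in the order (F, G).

Natural join on G, C: {(29, 14, n, 15, 8, 5, 14), (29, 38, r, 24, 8, 5, 14), (29, 7, n, 15, 8, 5, 14), (40, 38, w, 10, 34, 16, 36), (40, 38, w, 10, 34, 19, 4), (40, 9, q, 23, 34, 16, 36), (40, 9, q, 23, 34, 19, 4)}
Selection D < 30: {(29, 14, n, 15, 8, 5, 14), (29, 38, r, 24, 8, 5, 14), (29, 7, n, 15, 8, 5, 14), (40, 38, w, 10, 34, 19, 4), (40, 9, q, 23, 34, 19, 4)}
π_{G, F} gives {(29, 15), (29, 24), (40, 10), (40, 23)} (1 duplicate(s) eliminated).
Taking the union: {(11, 14), (29, 15), (29, 24), (40, 10), (40, 11), (40, 23), (7, 20)}
π_{F, G} gives {(10, 40), (11, 40), (14, 11), (15, 29), (20, 7), (23, 40), (24, 29)}.

{(10, 40), (11, 40), (14, 11), (15, 29), (20, 7), (23, 40), (24, 29)}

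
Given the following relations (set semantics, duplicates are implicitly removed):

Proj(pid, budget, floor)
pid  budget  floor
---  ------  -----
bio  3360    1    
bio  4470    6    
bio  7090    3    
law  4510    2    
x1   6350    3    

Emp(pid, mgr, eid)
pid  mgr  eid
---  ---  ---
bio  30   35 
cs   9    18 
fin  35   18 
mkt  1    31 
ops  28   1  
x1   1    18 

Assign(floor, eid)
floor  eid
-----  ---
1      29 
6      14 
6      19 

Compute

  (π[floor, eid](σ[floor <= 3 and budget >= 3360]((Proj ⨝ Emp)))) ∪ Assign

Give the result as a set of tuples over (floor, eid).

Proj ⋈ Emp (natural join on pid): {(bio, 3360, 1, 30, 35), (bio, 4470, 6, 30, 35), (bio, 7090, 3, 30, 35), (x1, 6350, 3, 1, 18)}
σ[floor <= 3 and budget >= 3360]: keep tuples satisfying floor <= 3 and budget >= 3360 → {(bio, 3360, 1, 30, 35), (bio, 7090, 3, 30, 35), (x1, 6350, 3, 1, 18)}
Keep only column(s) floor, eid: {(1, 35), (3, 18), (3, 35)}
Taking the union: {(1, 29), (1, 35), (3, 18), (3, 35), (6, 14), (6, 19)}

{(1, 29), (1, 35), (3, 18), (3, 35), (6, 14), (6, 19)}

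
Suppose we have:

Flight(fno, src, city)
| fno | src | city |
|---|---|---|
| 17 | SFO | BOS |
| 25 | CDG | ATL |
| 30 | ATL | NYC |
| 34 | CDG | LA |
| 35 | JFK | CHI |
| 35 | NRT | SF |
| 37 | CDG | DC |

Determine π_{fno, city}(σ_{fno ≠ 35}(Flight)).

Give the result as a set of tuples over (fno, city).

Apply σ_{fno ≠ 35}; surviving tuples: {(17, SFO, BOS), (25, CDG, ATL), (30, ATL, NYC), (34, CDG, LA), (37, CDG, DC)}
π_{fno, city} gives {(17, BOS), (25, ATL), (30, NYC), (34, LA), (37, DC)}.

{(17, BOS), (25, ATL), (30, NYC), (34, LA), (37, DC)}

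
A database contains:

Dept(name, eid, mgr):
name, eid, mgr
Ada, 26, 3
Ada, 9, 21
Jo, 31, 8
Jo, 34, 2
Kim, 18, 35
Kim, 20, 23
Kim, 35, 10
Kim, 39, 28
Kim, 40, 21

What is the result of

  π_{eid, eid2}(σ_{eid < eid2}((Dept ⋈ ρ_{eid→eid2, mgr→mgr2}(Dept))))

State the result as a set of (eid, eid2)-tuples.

{(18, 20), (18, 35), (18, 39), (18, 40), (20, 35), (20, 39), (20, 40), (31, 34), (35, 39), (35, 40), (39, 40), (9, 26)}

ρ[eid→eid2, mgr→mgr2]: schema becomes (name, eid2, mgr2); tuples unchanged.
Natural join on name: {(Ada, 26, 3, 26, 3), (Ada, 26, 3, 9, 21), (Ada, 9, 21, 26, 3), (Ada, 9, 21, 9, 21), (Jo, 31, 8, 31, 8), (Jo, 31, 8, 34, 2), (Jo, 34, 2, 31, 8), (Jo, 34, 2, 34, 2), (Kim, 18, 35, 18, 35), (Kim, 18, 35, 20, 23), (Kim, 18, 35, 35, 10), (Kim, 18, 35, 39, 28), (Kim, 18, 35, 40, 21), (Kim, 20, 23, 18, 35), (Kim, 20, 23, 20, 23), (Kim, 20, 23, 35, 10), (Kim, 20, 23, 39, 28), (Kim, 20, 23, 40, 21), (Kim, 35, 10, 18, 35), (Kim, 35, 10, 20, 23), (Kim, 35, 10, 35, 10), (Kim, 35, 10, 39, 28), (Kim, 35, 10, 40, 21), (Kim, 39, 28, 18, 35), (Kim, 39, 28, 20, 23), (Kim, 39, 28, 35, 10), (Kim, 39, 28, 39, 28), (Kim, 39, 28, 40, 21), (Kim, 40, 21, 18, 35), (Kim, 40, 21, 20, 23), (Kim, 40, 21, 35, 10), (Kim, 40, 21, 39, 28), (Kim, 40, 21, 40, 21)}
σ[eid < eid2]: keep tuples satisfying eid < eid2 → {(Ada, 9, 21, 26, 3), (Jo, 31, 8, 34, 2), (Kim, 18, 35, 20, 23), (Kim, 18, 35, 35, 10), (Kim, 18, 35, 39, 28), (Kim, 18, 35, 40, 21), (Kim, 20, 23, 35, 10), (Kim, 20, 23, 39, 28), (Kim, 20, 23, 40, 21), (Kim, 35, 10, 39, 28), (Kim, 35, 10, 40, 21), (Kim, 39, 28, 40, 21)}
Projecting to eid, eid2: {(18, 20), (18, 35), (18, 39), (18, 40), (20, 35), (20, 39), (20, 40), (31, 34), (35, 39), (35, 40), (39, 40), (9, 26)}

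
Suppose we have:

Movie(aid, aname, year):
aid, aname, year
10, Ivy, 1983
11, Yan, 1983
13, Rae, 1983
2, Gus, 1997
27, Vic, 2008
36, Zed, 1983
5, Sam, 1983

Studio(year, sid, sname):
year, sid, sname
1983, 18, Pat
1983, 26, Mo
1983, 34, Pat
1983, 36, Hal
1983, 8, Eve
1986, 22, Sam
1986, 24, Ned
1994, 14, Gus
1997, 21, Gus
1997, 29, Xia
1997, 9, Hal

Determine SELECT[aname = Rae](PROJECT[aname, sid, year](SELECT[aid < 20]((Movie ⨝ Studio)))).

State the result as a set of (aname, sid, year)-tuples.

{(Rae, 18, 1983), (Rae, 26, 1983), (Rae, 34, 1983), (Rae, 36, 1983), (Rae, 8, 1983)}

Natural join on year: {(10, Ivy, 1983, 18, Pat), (10, Ivy, 1983, 26, Mo), (10, Ivy, 1983, 34, Pat), (10, Ivy, 1983, 36, Hal), (10, Ivy, 1983, 8, Eve), (11, Yan, 1983, 18, Pat), (11, Yan, 1983, 26, Mo), (11, Yan, 1983, 34, Pat), (11, Yan, 1983, 36, Hal), (11, Yan, 1983, 8, Eve), (13, Rae, 1983, 18, Pat), (13, Rae, 1983, 26, Mo), (13, Rae, 1983, 34, Pat), (13, Rae, 1983, 36, Hal), (13, Rae, 1983, 8, Eve), (2, Gus, 1997, 21, Gus), (2, Gus, 1997, 29, Xia), (2, Gus, 1997, 9, Hal), (36, Zed, 1983, 18, Pat), (36, Zed, 1983, 26, Mo), (36, Zed, 1983, 34, Pat), (36, Zed, 1983, 36, Hal), (36, Zed, 1983, 8, Eve), (5, Sam, 1983, 18, Pat), (5, Sam, 1983, 26, Mo), (5, Sam, 1983, 34, Pat), (5, Sam, 1983, 36, Hal), (5, Sam, 1983, 8, Eve)}
σ[aid < 20]: keep tuples satisfying aid < 20 → {(10, Ivy, 1983, 18, Pat), (10, Ivy, 1983, 26, Mo), (10, Ivy, 1983, 34, Pat), (10, Ivy, 1983, 36, Hal), (10, Ivy, 1983, 8, Eve), (11, Yan, 1983, 18, Pat), (11, Yan, 1983, 26, Mo), (11, Yan, 1983, 34, Pat), (11, Yan, 1983, 36, Hal), (11, Yan, 1983, 8, Eve), (13, Rae, 1983, 18, Pat), (13, Rae, 1983, 26, Mo), (13, Rae, 1983, 34, Pat), (13, Rae, 1983, 36, Hal), (13, Rae, 1983, 8, Eve), (2, Gus, 1997, 21, Gus), (2, Gus, 1997, 29, Xia), (2, Gus, 1997, 9, Hal), (5, Sam, 1983, 18, Pat), (5, Sam, 1983, 26, Mo), (5, Sam, 1983, 34, Pat), (5, Sam, 1983, 36, Hal), (5, Sam, 1983, 8, Eve)}
Projecting to aname, sid, year: {(Gus, 21, 1997), (Gus, 29, 1997), (Gus, 9, 1997), (Ivy, 18, 1983), (Ivy, 26, 1983), (Ivy, 34, 1983), (Ivy, 36, 1983), (Ivy, 8, 1983), (Rae, 18, 1983), (Rae, 26, 1983), (Rae, 34, 1983), (Rae, 36, 1983), (Rae, 8, 1983), (Sam, 18, 1983), (Sam, 26, 1983), (Sam, 34, 1983), (Sam, 36, 1983), (Sam, 8, 1983), (Yan, 18, 1983), (Yan, 26, 1983), (Yan, 34, 1983), (Yan, 36, 1983), (Yan, 8, 1983)}
σ[aname = Rae]: keep tuples satisfying aname = Rae → {(Rae, 18, 1983), (Rae, 26, 1983), (Rae, 34, 1983), (Rae, 36, 1983), (Rae, 8, 1983)}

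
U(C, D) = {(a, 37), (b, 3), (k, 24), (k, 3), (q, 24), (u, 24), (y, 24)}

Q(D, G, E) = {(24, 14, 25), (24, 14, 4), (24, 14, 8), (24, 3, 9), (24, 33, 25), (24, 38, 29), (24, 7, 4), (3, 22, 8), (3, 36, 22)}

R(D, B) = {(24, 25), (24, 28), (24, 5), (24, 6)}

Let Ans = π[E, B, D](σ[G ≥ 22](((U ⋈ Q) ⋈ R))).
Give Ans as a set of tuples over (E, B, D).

U ⋈ Q (natural join on D): {(b, 3, 22, 8), (b, 3, 36, 22), (k, 24, 14, 25), (k, 24, 14, 4), (k, 24, 14, 8), (k, 24, 3, 9), (k, 24, 33, 25), (k, 24, 38, 29), (k, 24, 7, 4), (k, 3, 22, 8), (k, 3, 36, 22), (q, 24, 14, 25), (q, 24, 14, 4), (q, 24, 14, 8), (q, 24, 3, 9), (q, 24, 33, 25), (q, 24, 38, 29), (q, 24, 7, 4), (u, 24, 14, 25), (u, 24, 14, 4), (u, 24, 14, 8), (u, 24, 3, 9), (u, 24, 33, 25), (u, 24, 38, 29), (u, 24, 7, 4), (y, 24, 14, 25), (y, 24, 14, 4), (y, 24, 14, 8), (y, 24, 3, 9), (y, 24, 33, 25), (y, 24, 38, 29), (y, 24, 7, 4)}
(U ⋈ Q) ⋈ R (natural join on D): {(k, 24, 14, 25, 25), (k, 24, 14, 25, 28), (k, 24, 14, 25, 5), (k, 24, 14, 25, 6), (k, 24, 14, 4, 25), (k, 24, 14, 4, 28), (k, 24, 14, 4, 5), (k, 24, 14, 4, 6), (k, 24, 14, 8, 25), (k, 24, 14, 8, 28), (k, 24, 14, 8, 5), (k, 24, 14, 8, 6), (k, 24, 3, 9, 25), (k, 24, 3, 9, 28), (k, 24, 3, 9, 5), (k, 24, 3, 9, 6), (k, 24, 33, 25, 25), (k, 24, 33, 25, 28), (k, 24, 33, 25, 5), (k, 24, 33, 25, 6), (k, 24, 38, 29, 25), (k, 24, 38, 29, 28), (k, 24, 38, 29, 5), (k, 24, 38, 29, 6), (k, 24, 7, 4, 25), (k, 24, 7, 4, 28), (k, 24, 7, 4, 5), (k, 24, 7, 4, 6), (q, 24, 14, 25, 25), (q, 24, 14, 25, 28), (q, 24, 14, 25, 5), (q, 24, 14, 25, 6), (q, 24, 14, 4, 25), (q, 24, 14, 4, 28), (q, 24, 14, 4, 5), (q, 24, 14, 4, 6), (q, 24, 14, 8, 25), (q, 24, 14, 8, 28), (q, 24, 14, 8, 5), (q, 24, 14, 8, 6), (q, 24, 3, 9, 25), (q, 24, 3, 9, 28), (q, 24, 3, 9, 5), (q, 24, 3, 9, 6), (q, 24, 33, 25, 25), (q, 24, 33, 25, 28), (q, 24, 33, 25, 5), (q, 24, 33, 25, 6), (q, 24, 38, 29, 25), (q, 24, 38, 29, 28), (q, 24, 38, 29, 5), (q, 24, 38, 29, 6), (q, 24, 7, 4, 25), (q, 24, 7, 4, 28), (q, 24, 7, 4, 5), (q, 24, 7, 4, 6), (u, 24, 14, 25, 25), (u, 24, 14, 25, 28), (u, 24, 14, 25, 5), (u, 24, 14, 25, 6), (u, 24, 14, 4, 25), (u, 24, 14, 4, 28), (u, 24, 14, 4, 5), (u, 24, 14, 4, 6), (u, 24, 14, 8, 25), (u, 24, 14, 8, 28), (u, 24, 14, 8, 5), (u, 24, 14, 8, 6), (u, 24, 3, 9, 25), (u, 24, 3, 9, 28), (u, 24, 3, 9, 5), (u, 24, 3, 9, 6), (u, 24, 33, 25, 25), (u, 24, 33, 25, 28), (u, 24, 33, 25, 5), (u, 24, 33, 25, 6), (u, 24, 38, 29, 25), (u, 24, 38, 29, 28), (u, 24, 38, 29, 5), (u, 24, 38, 29, 6), (u, 24, 7, 4, 25), (u, 24, 7, 4, 28), (u, 24, 7, 4, 5), (u, 24, 7, 4, 6), (y, 24, 14, 25, 25), (y, 24, 14, 25, 28), (y, 24, 14, 25, 5), (y, 24, 14, 25, 6), (y, 24, 14, 4, 25), (y, 24, 14, 4, 28), (y, 24, 14, 4, 5), (y, 24, 14, 4, 6), (y, 24, 14, 8, 25), (y, 24, 14, 8, 28), (y, 24, 14, 8, 5), (y, 24, 14, 8, 6), (y, 24, 3, 9, 25), (y, 24, 3, 9, 28), (y, 24, 3, 9, 5), (y, 24, 3, 9, 6), (y, 24, 33, 25, 25), (y, 24, 33, 25, 28), (y, 24, 33, 25, 5), (y, 24, 33, 25, 6), (y, 24, 38, 29, 25), (y, 24, 38, 29, 28), (y, 24, 38, 29, 5), (y, 24, 38, 29, 6), (y, 24, 7, 4, 25), (y, 24, 7, 4, 28), (y, 24, 7, 4, 5), (y, 24, 7, 4, 6)}
Apply σ_{G ≥ 22}; surviving tuples: {(k, 24, 33, 25, 25), (k, 24, 33, 25, 28), (k, 24, 33, 25, 5), (k, 24, 33, 25, 6), (k, 24, 38, 29, 25), (k, 24, 38, 29, 28), (k, 24, 38, 29, 5), (k, 24, 38, 29, 6), (q, 24, 33, 25, 25), (q, 24, 33, 25, 28), (q, 24, 33, 25, 5), (q, 24, 33, 25, 6), (q, 24, 38, 29, 25), (q, 24, 38, 29, 28), (q, 24, 38, 29, 5), (q, 24, 38, 29, 6), (u, 24, 33, 25, 25), (u, 24, 33, 25, 28), (u, 24, 33, 25, 5), (u, 24, 33, 25, 6), (u, 24, 38, 29, 25), (u, 24, 38, 29, 28), (u, 24, 38, 29, 5), (u, 24, 38, 29, 6), (y, 24, 33, 25, 25), (y, 24, 33, 25, 28), (y, 24, 33, 25, 5), (y, 24, 33, 25, 6), (y, 24, 38, 29, 25), (y, 24, 38, 29, 28), (y, 24, 38, 29, 5), (y, 24, 38, 29, 6)}
π_{E, B, D} gives {(25, 25, 24), (25, 28, 24), (25, 5, 24), (25, 6, 24), (29, 25, 24), (29, 28, 24), (29, 5, 24), (29, 6, 24)} (24 duplicate(s) eliminated).

{(25, 25, 24), (25, 28, 24), (25, 5, 24), (25, 6, 24), (29, 25, 24), (29, 28, 24), (29, 5, 24), (29, 6, 24)}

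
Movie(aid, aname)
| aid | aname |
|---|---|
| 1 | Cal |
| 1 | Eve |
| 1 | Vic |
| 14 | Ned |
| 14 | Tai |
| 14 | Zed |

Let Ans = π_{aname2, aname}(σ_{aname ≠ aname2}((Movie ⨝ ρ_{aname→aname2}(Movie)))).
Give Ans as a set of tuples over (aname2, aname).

ρ[aname→aname2]: schema becomes (aid, aname2); tuples unchanged.
Natural join on aid: {(1, Cal, Cal), (1, Cal, Eve), (1, Cal, Vic), (1, Eve, Cal), (1, Eve, Eve), (1, Eve, Vic), (1, Vic, Cal), (1, Vic, Eve), (1, Vic, Vic), (14, Ned, Ned), (14, Ned, Tai), (14, Ned, Zed), (14, Tai, Ned), (14, Tai, Tai), (14, Tai, Zed), (14, Zed, Ned), (14, Zed, Tai), (14, Zed, Zed)}
Filtering on aname ≠ aname2 leaves {(1, Cal, Eve), (1, Cal, Vic), (1, Eve, Cal), (1, Eve, Vic), (1, Vic, Cal), (1, Vic, Eve), (14, Ned, Tai), (14, Ned, Zed), (14, Tai, Ned), (14, Tai, Zed), (14, Zed, Ned), (14, Zed, Tai)}.
π[aname2, aname]: project onto (aname2, aname) → {(Cal, Eve), (Cal, Vic), (Eve, Cal), (Eve, Vic), (Ned, Tai), (Ned, Zed), (Tai, Ned), (Tai, Zed), (Vic, Cal), (Vic, Eve), (Zed, Ned), (Zed, Tai)}

{(Cal, Eve), (Cal, Vic), (Eve, Cal), (Eve, Vic), (Ned, Tai), (Ned, Zed), (Tai, Ned), (Tai, Zed), (Vic, Cal), (Vic, Eve), (Zed, Ned), (Zed, Tai)}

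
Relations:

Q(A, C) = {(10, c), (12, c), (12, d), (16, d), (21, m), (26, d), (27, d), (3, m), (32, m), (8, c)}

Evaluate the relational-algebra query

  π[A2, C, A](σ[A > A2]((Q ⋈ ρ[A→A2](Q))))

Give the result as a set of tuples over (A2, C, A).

{(10, c, 12), (12, d, 16), (12, d, 26), (12, d, 27), (16, d, 26), (16, d, 27), (21, m, 32), (26, d, 27), (3, m, 21), (3, m, 32), (8, c, 10), (8, c, 12)}

ρ[A→A2]: schema becomes (A2, C); tuples unchanged.
Joining Q and ρ[A→A2](Q) on C yields {(10, c, 10), (10, c, 12), (10, c, 8), (12, c, 10), (12, c, 12), (12, c, 8), (12, d, 12), (12, d, 16), (12, d, 26), (12, d, 27), (16, d, 12), (16, d, 16), (16, d, 26), (16, d, 27), (21, m, 21), (21, m, 3), (21, m, 32), (26, d, 12), (26, d, 16), (26, d, 26), (26, d, 27), (27, d, 12), (27, d, 16), (27, d, 26), (27, d, 27), (3, m, 21), (3, m, 3), (3, m, 32), (32, m, 21), (32, m, 3), (32, m, 32), (8, c, 10), (8, c, 12), (8, c, 8)}.
Selection A > A2: {(10, c, 8), (12, c, 10), (12, c, 8), (16, d, 12), (21, m, 3), (26, d, 12), (26, d, 16), (27, d, 12), (27, d, 16), (27, d, 26), (32, m, 21), (32, m, 3)}
π_{A2, C, A} gives {(10, c, 12), (12, d, 16), (12, d, 26), (12, d, 27), (16, d, 26), (16, d, 27), (21, m, 32), (26, d, 27), (3, m, 21), (3, m, 32), (8, c, 10), (8, c, 12)}.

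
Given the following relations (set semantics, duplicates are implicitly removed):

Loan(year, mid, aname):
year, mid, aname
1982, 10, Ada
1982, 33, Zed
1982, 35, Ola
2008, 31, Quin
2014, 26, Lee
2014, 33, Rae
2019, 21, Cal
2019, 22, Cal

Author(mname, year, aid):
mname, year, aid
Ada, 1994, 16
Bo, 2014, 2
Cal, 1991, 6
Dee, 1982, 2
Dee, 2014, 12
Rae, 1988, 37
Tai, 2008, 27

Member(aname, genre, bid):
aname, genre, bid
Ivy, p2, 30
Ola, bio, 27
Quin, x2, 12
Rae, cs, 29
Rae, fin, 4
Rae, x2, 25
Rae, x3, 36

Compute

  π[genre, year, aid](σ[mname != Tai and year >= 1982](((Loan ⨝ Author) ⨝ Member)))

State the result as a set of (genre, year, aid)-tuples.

{(bio, 1982, 2), (cs, 2014, 12), (cs, 2014, 2), (fin, 2014, 12), (fin, 2014, 2), (x2, 2014, 12), (x2, 2014, 2), (x3, 2014, 12), (x3, 2014, 2)}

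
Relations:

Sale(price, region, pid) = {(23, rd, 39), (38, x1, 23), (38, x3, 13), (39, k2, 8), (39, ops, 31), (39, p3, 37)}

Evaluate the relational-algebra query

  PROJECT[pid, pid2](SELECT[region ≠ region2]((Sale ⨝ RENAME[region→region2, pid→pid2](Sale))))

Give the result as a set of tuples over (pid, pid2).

{(13, 23), (23, 13), (31, 37), (31, 8), (37, 31), (37, 8), (8, 31), (8, 37)}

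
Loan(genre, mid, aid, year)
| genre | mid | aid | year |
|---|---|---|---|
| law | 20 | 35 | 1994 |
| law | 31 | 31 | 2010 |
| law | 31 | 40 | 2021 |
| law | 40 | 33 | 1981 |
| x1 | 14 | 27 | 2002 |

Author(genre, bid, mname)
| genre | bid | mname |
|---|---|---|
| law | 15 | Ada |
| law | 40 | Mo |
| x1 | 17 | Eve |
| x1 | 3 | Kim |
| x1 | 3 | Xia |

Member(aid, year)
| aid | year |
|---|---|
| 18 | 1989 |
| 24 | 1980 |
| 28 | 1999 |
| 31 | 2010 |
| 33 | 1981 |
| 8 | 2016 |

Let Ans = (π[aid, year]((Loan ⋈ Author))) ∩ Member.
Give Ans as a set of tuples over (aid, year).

{(31, 2010), (33, 1981)}

Natural join on genre: {(law, 20, 35, 1994, 15, Ada), (law, 20, 35, 1994, 40, Mo), (law, 31, 31, 2010, 15, Ada), (law, 31, 31, 2010, 40, Mo), (law, 31, 40, 2021, 15, Ada), (law, 31, 40, 2021, 40, Mo), (law, 40, 33, 1981, 15, Ada), (law, 40, 33, 1981, 40, Mo), (x1, 14, 27, 2002, 17, Eve), (x1, 14, 27, 2002, 3, Kim), (x1, 14, 27, 2002, 3, Xia)}
π[aid, year]: project onto (aid, year) (6 duplicate(s) eliminated) → {(27, 2002), (31, 2010), (33, 1981), (35, 1994), (40, 2021)}
Taking the intersection: {(31, 2010), (33, 1981)}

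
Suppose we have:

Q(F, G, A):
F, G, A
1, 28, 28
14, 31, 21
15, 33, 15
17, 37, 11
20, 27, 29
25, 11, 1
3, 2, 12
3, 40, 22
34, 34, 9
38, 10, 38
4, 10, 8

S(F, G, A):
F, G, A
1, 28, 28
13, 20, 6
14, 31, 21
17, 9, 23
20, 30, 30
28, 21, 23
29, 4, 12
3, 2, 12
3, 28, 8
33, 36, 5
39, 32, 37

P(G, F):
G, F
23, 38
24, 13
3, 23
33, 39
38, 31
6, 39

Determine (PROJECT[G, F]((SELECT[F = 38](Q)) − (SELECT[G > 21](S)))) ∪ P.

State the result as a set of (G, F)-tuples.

Filtering on F = 38 leaves {(38, 10, 38)}.
Filtering on G > 21 leaves {(1, 28, 28), (14, 31, 21), (20, 30, 30), (3, 28, 8), (33, 36, 5), (39, 32, 37)}.
Taking the difference: {(38, 10, 38)}
Projecting to G, F: {(10, 38)}
Taking the union: {(10, 38), (23, 38), (24, 13), (3, 23), (33, 39), (38, 31), (6, 39)}

{(10, 38), (23, 38), (24, 13), (3, 23), (33, 39), (38, 31), (6, 39)}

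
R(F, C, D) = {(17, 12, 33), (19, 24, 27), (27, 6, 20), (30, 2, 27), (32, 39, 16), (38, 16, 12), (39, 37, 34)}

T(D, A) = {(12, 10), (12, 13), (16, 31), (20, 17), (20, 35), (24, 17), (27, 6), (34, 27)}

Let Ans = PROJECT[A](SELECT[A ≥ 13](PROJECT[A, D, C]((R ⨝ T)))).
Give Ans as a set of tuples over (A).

{13, 17, 27, 31, 35}

R ⋈ T (natural join on D): {(19, 24, 27, 6), (27, 6, 20, 17), (27, 6, 20, 35), (30, 2, 27, 6), (32, 39, 16, 31), (38, 16, 12, 10), (38, 16, 12, 13), (39, 37, 34, 27)}
Keep only column(s) A, D, C: {(10, 12, 16), (13, 12, 16), (17, 20, 6), (27, 34, 37), (31, 16, 39), (35, 20, 6), (6, 27, 2), (6, 27, 24)}
Selection A ≥ 13: {(13, 12, 16), (17, 20, 6), (27, 34, 37), (31, 16, 39), (35, 20, 6)}
Keep only column(s) A: {13, 17, 27, 31, 35}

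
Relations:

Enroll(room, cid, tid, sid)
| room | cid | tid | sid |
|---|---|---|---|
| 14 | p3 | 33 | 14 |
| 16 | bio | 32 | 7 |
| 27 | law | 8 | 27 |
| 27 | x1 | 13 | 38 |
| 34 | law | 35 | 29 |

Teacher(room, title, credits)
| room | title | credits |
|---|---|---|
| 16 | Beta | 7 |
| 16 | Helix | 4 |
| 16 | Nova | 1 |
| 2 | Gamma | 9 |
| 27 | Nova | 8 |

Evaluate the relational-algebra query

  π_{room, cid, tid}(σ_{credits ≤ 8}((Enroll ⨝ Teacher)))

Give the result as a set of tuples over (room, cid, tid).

Joining Enroll and Teacher on room yields {(16, bio, 32, 7, Beta, 7), (16, bio, 32, 7, Helix, 4), (16, bio, 32, 7, Nova, 1), (27, law, 8, 27, Nova, 8), (27, x1, 13, 38, Nova, 8)}.
Apply σ_{credits ≤ 8}; surviving tuples: {(16, bio, 32, 7, Beta, 7), (16, bio, 32, 7, Helix, 4), (16, bio, 32, 7, Nova, 1), (27, law, 8, 27, Nova, 8), (27, x1, 13, 38, Nova, 8)}
π[room, cid, tid]: project onto (room, cid, tid) (2 duplicate(s) eliminated) → {(16, bio, 32), (27, law, 8), (27, x1, 13)}

{(16, bio, 32), (27, law, 8), (27, x1, 13)}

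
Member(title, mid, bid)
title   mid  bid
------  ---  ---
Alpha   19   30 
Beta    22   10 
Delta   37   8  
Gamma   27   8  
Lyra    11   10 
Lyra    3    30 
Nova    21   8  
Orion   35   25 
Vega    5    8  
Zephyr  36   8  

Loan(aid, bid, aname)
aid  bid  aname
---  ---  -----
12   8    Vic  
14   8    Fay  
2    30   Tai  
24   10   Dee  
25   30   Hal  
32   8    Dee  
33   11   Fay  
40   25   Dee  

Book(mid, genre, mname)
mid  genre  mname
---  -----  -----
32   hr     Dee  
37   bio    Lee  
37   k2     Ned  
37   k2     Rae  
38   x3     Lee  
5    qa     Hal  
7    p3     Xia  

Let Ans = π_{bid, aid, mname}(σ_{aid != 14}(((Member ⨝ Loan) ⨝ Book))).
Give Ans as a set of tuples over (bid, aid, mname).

Member ⋈ Loan (natural join on bid): {(Alpha, 19, 30, 2, Tai), (Alpha, 19, 30, 25, Hal), (Beta, 22, 10, 24, Dee), (Delta, 37, 8, 12, Vic), (Delta, 37, 8, 14, Fay), (Delta, 37, 8, 32, Dee), (Gamma, 27, 8, 12, Vic), (Gamma, 27, 8, 14, Fay), (Gamma, 27, 8, 32, Dee), (Lyra, 11, 10, 24, Dee), (Lyra, 3, 30, 2, Tai), (Lyra, 3, 30, 25, Hal), (Nova, 21, 8, 12, Vic), (Nova, 21, 8, 14, Fay), (Nova, 21, 8, 32, Dee), (Orion, 35, 25, 40, Dee), (Vega, 5, 8, 12, Vic), (Vega, 5, 8, 14, Fay), (Vega, 5, 8, 32, Dee), (Zephyr, 36, 8, 12, Vic), (Zephyr, 36, 8, 14, Fay), (Zephyr, 36, 8, 32, Dee)}
(Member ⨝ Loan) ⋈ Book (natural join on mid): {(Delta, 37, 8, 12, Vic, bio, Lee), (Delta, 37, 8, 12, Vic, k2, Ned), (Delta, 37, 8, 12, Vic, k2, Rae), (Delta, 37, 8, 14, Fay, bio, Lee), (Delta, 37, 8, 14, Fay, k2, Ned), (Delta, 37, 8, 14, Fay, k2, Rae), (Delta, 37, 8, 32, Dee, bio, Lee), (Delta, 37, 8, 32, Dee, k2, Ned), (Delta, 37, 8, 32, Dee, k2, Rae), (Vega, 5, 8, 12, Vic, qa, Hal), (Vega, 5, 8, 14, Fay, qa, Hal), (Vega, 5, 8, 32, Dee, qa, Hal)}
Apply σ_{aid != 14}; surviving tuples: {(Delta, 37, 8, 12, Vic, bio, Lee), (Delta, 37, 8, 12, Vic, k2, Ned), (Delta, 37, 8, 12, Vic, k2, Rae), (Delta, 37, 8, 32, Dee, bio, Lee), (Delta, 37, 8, 32, Dee, k2, Ned), (Delta, 37, 8, 32, Dee, k2, Rae), (Vega, 5, 8, 12, Vic, qa, Hal), (Vega, 5, 8, 32, Dee, qa, Hal)}
π_{bid, aid, mname} gives {(8, 12, Hal), (8, 12, Lee), (8, 12, Ned), (8, 12, Rae), (8, 32, Hal), (8, 32, Lee), (8, 32, Ned), (8, 32, Rae)}.

{(8, 12, Hal), (8, 12, Lee), (8, 12, Ned), (8, 12, Rae), (8, 32, Hal), (8, 32, Lee), (8, 32, Ned), (8, 32, Rae)}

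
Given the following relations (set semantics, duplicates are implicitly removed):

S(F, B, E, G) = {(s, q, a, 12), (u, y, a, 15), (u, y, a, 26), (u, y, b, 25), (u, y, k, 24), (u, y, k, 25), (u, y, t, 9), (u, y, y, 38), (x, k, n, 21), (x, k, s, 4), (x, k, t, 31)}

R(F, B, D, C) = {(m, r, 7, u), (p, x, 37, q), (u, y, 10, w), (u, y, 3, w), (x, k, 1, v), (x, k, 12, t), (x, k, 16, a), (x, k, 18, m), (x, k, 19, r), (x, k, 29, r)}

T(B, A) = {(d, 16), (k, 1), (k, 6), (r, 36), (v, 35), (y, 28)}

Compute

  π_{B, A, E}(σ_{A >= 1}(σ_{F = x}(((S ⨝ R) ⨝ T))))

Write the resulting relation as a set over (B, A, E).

{(k, 1, n), (k, 1, s), (k, 1, t), (k, 6, n), (k, 6, s), (k, 6, t)}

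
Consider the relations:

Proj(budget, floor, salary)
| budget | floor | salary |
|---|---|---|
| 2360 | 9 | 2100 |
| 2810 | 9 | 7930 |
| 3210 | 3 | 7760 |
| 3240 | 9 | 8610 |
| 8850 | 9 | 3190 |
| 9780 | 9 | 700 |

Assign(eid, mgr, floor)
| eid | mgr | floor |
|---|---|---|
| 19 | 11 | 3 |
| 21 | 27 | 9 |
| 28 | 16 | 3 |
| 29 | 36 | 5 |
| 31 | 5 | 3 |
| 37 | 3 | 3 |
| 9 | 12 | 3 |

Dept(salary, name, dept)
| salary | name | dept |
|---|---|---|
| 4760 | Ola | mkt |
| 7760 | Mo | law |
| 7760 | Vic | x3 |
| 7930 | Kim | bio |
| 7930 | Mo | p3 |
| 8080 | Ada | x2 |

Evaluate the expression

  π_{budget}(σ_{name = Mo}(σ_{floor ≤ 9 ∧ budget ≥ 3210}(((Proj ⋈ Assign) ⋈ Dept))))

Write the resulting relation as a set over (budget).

{3210}

Natural join on floor: {(2360, 9, 2100, 21, 27), (2810, 9, 7930, 21, 27), (3210, 3, 7760, 19, 11), (3210, 3, 7760, 28, 16), (3210, 3, 7760, 31, 5), (3210, 3, 7760, 37, 3), (3210, 3, 7760, 9, 12), (3240, 9, 8610, 21, 27), (8850, 9, 3190, 21, 27), (9780, 9, 700, 21, 27)}
Natural join on salary: {(2810, 9, 7930, 21, 27, Kim, bio), (2810, 9, 7930, 21, 27, Mo, p3), (3210, 3, 7760, 19, 11, Mo, law), (3210, 3, 7760, 19, 11, Vic, x3), (3210, 3, 7760, 28, 16, Mo, law), (3210, 3, 7760, 28, 16, Vic, x3), (3210, 3, 7760, 31, 5, Mo, law), (3210, 3, 7760, 31, 5, Vic, x3), (3210, 3, 7760, 37, 3, Mo, law), (3210, 3, 7760, 37, 3, Vic, x3), (3210, 3, 7760, 9, 12, Mo, law), (3210, 3, 7760, 9, 12, Vic, x3)}
Apply σ_{floor ≤ 9 ∧ budget ≥ 3210}; surviving tuples: {(3210, 3, 7760, 19, 11, Mo, law), (3210, 3, 7760, 19, 11, Vic, x3), (3210, 3, 7760, 28, 16, Mo, law), (3210, 3, 7760, 28, 16, Vic, x3), (3210, 3, 7760, 31, 5, Mo, law), (3210, 3, 7760, 31, 5, Vic, x3), (3210, 3, 7760, 37, 3, Mo, law), (3210, 3, 7760, 37, 3, Vic, x3), (3210, 3, 7760, 9, 12, Mo, law), (3210, 3, 7760, 9, 12, Vic, x3)}
Apply σ_{name = Mo}; surviving tuples: {(3210, 3, 7760, 19, 11, Mo, law), (3210, 3, 7760, 28, 16, Mo, law), (3210, 3, 7760, 31, 5, Mo, law), (3210, 3, 7760, 37, 3, Mo, law), (3210, 3, 7760, 9, 12, Mo, law)}
Keep only column(s) budget (4 duplicate(s) eliminated): {3210}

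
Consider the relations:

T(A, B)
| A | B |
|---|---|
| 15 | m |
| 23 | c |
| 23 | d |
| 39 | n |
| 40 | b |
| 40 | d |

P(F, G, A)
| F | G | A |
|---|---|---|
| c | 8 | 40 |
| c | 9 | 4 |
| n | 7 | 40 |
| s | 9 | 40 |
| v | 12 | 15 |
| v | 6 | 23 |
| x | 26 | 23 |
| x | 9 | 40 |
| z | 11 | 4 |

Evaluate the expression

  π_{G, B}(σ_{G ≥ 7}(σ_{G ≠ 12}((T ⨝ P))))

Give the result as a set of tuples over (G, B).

T ⋈ P (natural join on A): {(15, m, v, 12), (23, c, v, 6), (23, c, x, 26), (23, d, v, 6), (23, d, x, 26), (40, b, c, 8), (40, b, n, 7), (40, b, s, 9), (40, b, x, 9), (40, d, c, 8), (40, d, n, 7), (40, d, s, 9), (40, d, x, 9)}
Filtering on G ≠ 12 leaves {(23, c, v, 6), (23, c, x, 26), (23, d, v, 6), (23, d, x, 26), (40, b, c, 8), (40, b, n, 7), (40, b, s, 9), (40, b, x, 9), (40, d, c, 8), (40, d, n, 7), (40, d, s, 9), (40, d, x, 9)}.
Filtering on G ≥ 7 leaves {(23, c, x, 26), (23, d, x, 26), (40, b, c, 8), (40, b, n, 7), (40, b, s, 9), (40, b, x, 9), (40, d, c, 8), (40, d, n, 7), (40, d, s, 9), (40, d, x, 9)}.
Projecting to G, B (2 duplicate(s) eliminated): {(26, c), (26, d), (7, b), (7, d), (8, b), (8, d), (9, b), (9, d)}

{(26, c), (26, d), (7, b), (7, d), (8, b), (8, d), (9, b), (9, d)}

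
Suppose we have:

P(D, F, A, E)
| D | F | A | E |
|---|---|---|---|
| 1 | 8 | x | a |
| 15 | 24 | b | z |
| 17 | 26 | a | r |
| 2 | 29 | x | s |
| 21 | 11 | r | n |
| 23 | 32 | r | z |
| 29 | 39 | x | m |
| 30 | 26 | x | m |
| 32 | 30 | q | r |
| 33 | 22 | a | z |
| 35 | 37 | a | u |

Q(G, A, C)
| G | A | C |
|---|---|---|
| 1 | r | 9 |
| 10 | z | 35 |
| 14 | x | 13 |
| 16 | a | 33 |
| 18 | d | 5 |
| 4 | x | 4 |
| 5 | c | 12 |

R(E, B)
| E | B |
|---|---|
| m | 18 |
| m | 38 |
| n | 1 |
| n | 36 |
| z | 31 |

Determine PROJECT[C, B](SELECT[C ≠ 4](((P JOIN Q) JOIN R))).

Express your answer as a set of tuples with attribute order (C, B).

{(13, 18), (13, 38), (33, 31), (9, 1), (9, 31), (9, 36)}

Natural join on A: {(1, 8, x, a, 14, 13), (1, 8, x, a, 4, 4), (17, 26, a, r, 16, 33), (2, 29, x, s, 14, 13), (2, 29, x, s, 4, 4), (21, 11, r, n, 1, 9), (23, 32, r, z, 1, 9), (29, 39, x, m, 14, 13), (29, 39, x, m, 4, 4), (30, 26, x, m, 14, 13), (30, 26, x, m, 4, 4), (33, 22, a, z, 16, 33), (35, 37, a, u, 16, 33)}
Natural join on E: {(21, 11, r, n, 1, 9, 1), (21, 11, r, n, 1, 9, 36), (23, 32, r, z, 1, 9, 31), (29, 39, x, m, 14, 13, 18), (29, 39, x, m, 14, 13, 38), (29, 39, x, m, 4, 4, 18), (29, 39, x, m, 4, 4, 38), (30, 26, x, m, 14, 13, 18), (30, 26, x, m, 14, 13, 38), (30, 26, x, m, 4, 4, 18), (30, 26, x, m, 4, 4, 38), (33, 22, a, z, 16, 33, 31)}
Apply σ_{C ≠ 4}; surviving tuples: {(21, 11, r, n, 1, 9, 1), (21, 11, r, n, 1, 9, 36), (23, 32, r, z, 1, 9, 31), (29, 39, x, m, 14, 13, 18), (29, 39, x, m, 14, 13, 38), (30, 26, x, m, 14, 13, 18), (30, 26, x, m, 14, 13, 38), (33, 22, a, z, 16, 33, 31)}
π_{C, B} gives {(13, 18), (13, 38), (33, 31), (9, 1), (9, 31), (9, 36)} (2 duplicate(s) eliminated).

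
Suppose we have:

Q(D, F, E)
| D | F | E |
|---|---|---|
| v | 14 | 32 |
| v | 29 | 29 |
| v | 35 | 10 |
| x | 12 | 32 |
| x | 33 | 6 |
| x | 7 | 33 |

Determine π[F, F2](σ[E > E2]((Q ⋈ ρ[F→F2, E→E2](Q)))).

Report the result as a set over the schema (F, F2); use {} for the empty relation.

{(12, 33), (14, 29), (14, 35), (29, 35), (7, 12), (7, 33)}

ρ[F→F2, E→E2]: schema becomes (D, F2, E2); tuples unchanged.
Joining Q and ρ[F→F2, E→E2](Q) on D yields {(v, 14, 32, 14, 32), (v, 14, 32, 29, 29), (v, 14, 32, 35, 10), (v, 29, 29, 14, 32), (v, 29, 29, 29, 29), (v, 29, 29, 35, 10), (v, 35, 10, 14, 32), (v, 35, 10, 29, 29), (v, 35, 10, 35, 10), (x, 12, 32, 12, 32), (x, 12, 32, 33, 6), (x, 12, 32, 7, 33), (x, 33, 6, 12, 32), (x, 33, 6, 33, 6), (x, 33, 6, 7, 33), (x, 7, 33, 12, 32), (x, 7, 33, 33, 6), (x, 7, 33, 7, 33)}.
σ[E > E2]: keep tuples satisfying E > E2 → {(v, 14, 32, 29, 29), (v, 14, 32, 35, 10), (v, 29, 29, 35, 10), (x, 12, 32, 33, 6), (x, 7, 33, 12, 32), (x, 7, 33, 33, 6)}
Projecting to F, F2: {(12, 33), (14, 29), (14, 35), (29, 35), (7, 12), (7, 33)}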